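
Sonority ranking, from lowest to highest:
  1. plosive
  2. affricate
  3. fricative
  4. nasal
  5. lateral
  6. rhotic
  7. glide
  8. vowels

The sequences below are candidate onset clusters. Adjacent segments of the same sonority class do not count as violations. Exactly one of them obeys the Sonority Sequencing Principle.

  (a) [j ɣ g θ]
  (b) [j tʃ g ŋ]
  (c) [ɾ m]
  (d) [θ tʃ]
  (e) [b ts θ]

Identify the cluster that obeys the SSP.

e

(a) [j ɣ g θ]: profile 7-3-1-3 — violates.
(b) [j tʃ g ŋ]: profile 7-2-1-4 — violates.
(c) [ɾ m]: profile 6-4 — violates.
(d) [θ tʃ]: profile 3-2 — violates.
(e) [b ts θ]: profile 1-2-3 — obeys.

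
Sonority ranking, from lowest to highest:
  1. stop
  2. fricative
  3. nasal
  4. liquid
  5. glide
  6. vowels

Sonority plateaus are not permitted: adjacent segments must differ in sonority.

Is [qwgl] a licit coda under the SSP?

/q/: stop = 1.
/w/: glide = 5.
/g/: stop = 1.
/l/: liquid = 4.
The profile is 1-5-1-4. Between /q/ (1) and /w/ (5) sonority does not fall, so the cluster violates the SSP.

no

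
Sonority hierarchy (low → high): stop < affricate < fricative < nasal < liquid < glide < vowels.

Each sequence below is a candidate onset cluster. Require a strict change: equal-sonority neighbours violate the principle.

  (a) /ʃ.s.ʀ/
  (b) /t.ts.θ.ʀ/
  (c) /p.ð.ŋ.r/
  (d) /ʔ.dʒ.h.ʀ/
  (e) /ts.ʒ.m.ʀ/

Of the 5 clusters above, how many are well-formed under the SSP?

(a) sonority 3-3-5: ill-formed.
(b) sonority 1-2-3-5: well-formed.
(c) sonority 1-3-4-5: well-formed.
(d) sonority 1-2-3-5: well-formed.
(e) sonority 2-3-4-5: well-formed.

4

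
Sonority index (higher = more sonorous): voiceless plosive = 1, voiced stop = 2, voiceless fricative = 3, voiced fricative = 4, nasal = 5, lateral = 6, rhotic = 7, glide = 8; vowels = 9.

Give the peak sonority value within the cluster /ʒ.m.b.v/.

/ʒ/ is a voiced fricative (sonority 4).
/m/ is a nasal (sonority 5).
/b/ is a voiced stop (sonority 2).
/v/ is a voiced fricative (sonority 4).
The maximum is 5.

5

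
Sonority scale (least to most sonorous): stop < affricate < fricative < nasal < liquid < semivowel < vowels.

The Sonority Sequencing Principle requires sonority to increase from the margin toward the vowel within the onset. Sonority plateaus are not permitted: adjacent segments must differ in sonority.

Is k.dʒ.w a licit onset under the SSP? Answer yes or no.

/k/ — stop, sonority 1.
/dʒ/ — affricate, sonority 2.
/w/ — semivowel, sonority 6.
The profile 1-2-6 strictly rises, so the onset satisfies the SSP.

yes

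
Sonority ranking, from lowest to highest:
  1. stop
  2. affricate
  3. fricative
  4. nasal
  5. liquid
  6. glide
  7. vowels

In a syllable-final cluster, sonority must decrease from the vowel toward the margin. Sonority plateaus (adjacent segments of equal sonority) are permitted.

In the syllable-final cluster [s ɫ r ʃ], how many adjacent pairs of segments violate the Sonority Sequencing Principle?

/s/ — fricative, sonority 3.
/ɫ/ — liquid, sonority 5.
/r/ — liquid, sonority 5.
/ʃ/ — fricative, sonority 3.
/s/→/ɫ/: 3→5 (does not fall) — violation.
/ɫ/→/r/: 5→5 (plateau, allowed) — ok.
/r/→/ʃ/: 5→3 (falls) — ok.

1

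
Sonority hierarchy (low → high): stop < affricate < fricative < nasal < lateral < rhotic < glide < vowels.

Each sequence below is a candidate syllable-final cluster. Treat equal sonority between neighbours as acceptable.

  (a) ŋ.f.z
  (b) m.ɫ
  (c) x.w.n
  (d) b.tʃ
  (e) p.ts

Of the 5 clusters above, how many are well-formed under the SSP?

(a) 4-3-3 → obeys
(b) 4-5 → violates
(c) 3-7-4 → violates
(d) 1-2 → violates
(e) 1-2 → violates

1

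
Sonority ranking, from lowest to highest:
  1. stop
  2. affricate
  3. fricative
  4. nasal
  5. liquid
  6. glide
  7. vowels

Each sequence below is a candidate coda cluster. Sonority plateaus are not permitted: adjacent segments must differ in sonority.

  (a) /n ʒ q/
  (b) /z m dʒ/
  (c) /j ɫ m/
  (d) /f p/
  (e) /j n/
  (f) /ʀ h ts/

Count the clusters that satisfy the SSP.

5

(a) sonority 4-3-1: well-formed.
(b) sonority 3-4-2: ill-formed.
(c) sonority 6-5-4: well-formed.
(d) sonority 3-1: well-formed.
(e) sonority 6-4: well-formed.
(f) sonority 5-3-2: well-formed.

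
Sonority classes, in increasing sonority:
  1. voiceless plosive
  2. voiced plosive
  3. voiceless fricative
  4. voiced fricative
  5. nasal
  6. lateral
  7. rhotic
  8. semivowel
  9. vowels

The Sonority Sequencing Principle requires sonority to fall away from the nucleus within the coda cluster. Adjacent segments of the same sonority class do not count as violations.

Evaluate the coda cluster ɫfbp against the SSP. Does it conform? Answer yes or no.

/ɫ/: lateral = 6.
/f/: voiceless fricative = 3.
/b/: voiced plosive = 2.
/p/: voiceless plosive = 1.
The profile 6-3-2-1 strictly falls, so the coda cluster satisfies the SSP.

yes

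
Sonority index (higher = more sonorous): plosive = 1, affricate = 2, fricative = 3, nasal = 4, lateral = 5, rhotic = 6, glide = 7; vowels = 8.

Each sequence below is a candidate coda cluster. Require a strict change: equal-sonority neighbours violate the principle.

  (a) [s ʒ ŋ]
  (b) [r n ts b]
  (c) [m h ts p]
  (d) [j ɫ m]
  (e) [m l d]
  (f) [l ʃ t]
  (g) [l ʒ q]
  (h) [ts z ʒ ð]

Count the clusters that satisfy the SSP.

(a) [s ʒ ŋ]: profile 3-3-4 — violates.
(b) [r n ts b]: profile 6-4-2-1 — obeys.
(c) [m h ts p]: profile 4-3-2-1 — obeys.
(d) [j ɫ m]: profile 7-5-4 — obeys.
(e) [m l d]: profile 4-5-1 — violates.
(f) [l ʃ t]: profile 5-3-1 — obeys.
(g) [l ʒ q]: profile 5-3-1 — obeys.
(h) [ts z ʒ ð]: profile 2-3-3-3 — violates.

5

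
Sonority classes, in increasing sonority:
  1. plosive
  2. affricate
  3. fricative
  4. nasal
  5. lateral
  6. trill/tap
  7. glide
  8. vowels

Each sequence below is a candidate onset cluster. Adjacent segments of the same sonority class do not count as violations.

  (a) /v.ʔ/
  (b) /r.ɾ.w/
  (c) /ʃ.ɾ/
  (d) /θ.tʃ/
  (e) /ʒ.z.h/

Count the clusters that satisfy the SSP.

3

(a) 3-1 → violates
(b) 6-6-7 → obeys
(c) 3-6 → obeys
(d) 3-2 → violates
(e) 3-3-3 → obeys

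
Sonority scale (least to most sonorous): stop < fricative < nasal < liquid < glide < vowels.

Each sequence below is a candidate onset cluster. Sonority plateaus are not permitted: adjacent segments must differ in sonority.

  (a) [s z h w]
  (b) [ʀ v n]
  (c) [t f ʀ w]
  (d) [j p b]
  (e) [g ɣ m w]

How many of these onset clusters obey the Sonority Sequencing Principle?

2

(a) 2-2-2-5 → violates
(b) 4-2-3 → violates
(c) 1-2-4-5 → obeys
(d) 5-1-1 → violates
(e) 1-2-3-5 → obeys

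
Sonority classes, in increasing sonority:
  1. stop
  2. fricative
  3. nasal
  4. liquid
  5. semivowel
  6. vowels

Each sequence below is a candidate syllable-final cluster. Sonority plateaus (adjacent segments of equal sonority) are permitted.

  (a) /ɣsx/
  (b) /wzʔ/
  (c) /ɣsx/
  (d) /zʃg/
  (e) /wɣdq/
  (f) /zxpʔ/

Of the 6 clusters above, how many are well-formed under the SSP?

(a) sonority 2-2-2: well-formed.
(b) sonority 5-2-1: well-formed.
(c) sonority 2-2-2: well-formed.
(d) sonority 2-2-1: well-formed.
(e) sonority 5-2-1-1: well-formed.
(f) sonority 2-2-1-1: well-formed.

6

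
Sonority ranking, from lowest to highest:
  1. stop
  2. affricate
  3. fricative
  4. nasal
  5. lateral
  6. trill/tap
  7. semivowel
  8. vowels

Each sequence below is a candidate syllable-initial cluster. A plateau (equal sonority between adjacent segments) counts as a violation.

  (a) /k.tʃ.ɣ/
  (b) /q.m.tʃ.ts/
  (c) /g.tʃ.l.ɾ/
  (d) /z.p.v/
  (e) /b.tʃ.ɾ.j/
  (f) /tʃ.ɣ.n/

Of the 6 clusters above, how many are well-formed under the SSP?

(a) 1-2-3 → obeys
(b) 1-4-2-2 → violates
(c) 1-2-5-6 → obeys
(d) 3-1-3 → violates
(e) 1-2-6-7 → obeys
(f) 2-3-4 → obeys

4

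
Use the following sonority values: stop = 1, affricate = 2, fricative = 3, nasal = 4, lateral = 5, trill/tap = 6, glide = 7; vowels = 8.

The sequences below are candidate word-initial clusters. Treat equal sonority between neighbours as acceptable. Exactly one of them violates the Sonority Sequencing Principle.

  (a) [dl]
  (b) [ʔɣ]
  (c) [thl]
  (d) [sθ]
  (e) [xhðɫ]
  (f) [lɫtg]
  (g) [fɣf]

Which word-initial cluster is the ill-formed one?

f

(a) sonority 1-5: well-formed.
(b) sonority 1-3: well-formed.
(c) sonority 1-3-5: well-formed.
(d) sonority 3-3: well-formed.
(e) sonority 3-3-3-5: well-formed.
(f) sonority 5-5-1-1: ill-formed.
(g) sonority 3-3-3: well-formed.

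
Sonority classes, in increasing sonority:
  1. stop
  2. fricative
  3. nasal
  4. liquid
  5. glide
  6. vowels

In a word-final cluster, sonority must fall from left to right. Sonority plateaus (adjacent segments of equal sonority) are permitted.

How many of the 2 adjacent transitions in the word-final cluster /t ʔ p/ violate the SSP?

0

/t/ — stop, sonority 1.
/ʔ/ — stop, sonority 1.
/p/ — stop, sonority 1.
/t/→/ʔ/: 1→1 (plateau, allowed) — ok.
/ʔ/→/p/: 1→1 (plateau, allowed) — ok.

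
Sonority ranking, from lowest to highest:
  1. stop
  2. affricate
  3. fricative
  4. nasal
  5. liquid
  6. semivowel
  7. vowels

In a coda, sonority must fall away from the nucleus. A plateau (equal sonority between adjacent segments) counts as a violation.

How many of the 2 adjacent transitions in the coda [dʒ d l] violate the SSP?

1

/dʒ/: affricate = 2.
/d/: stop = 1.
/l/: liquid = 5.
/dʒ/→/d/: 2→1 (falls) — ok.
/d/→/l/: 1→5 (does not fall) — violation.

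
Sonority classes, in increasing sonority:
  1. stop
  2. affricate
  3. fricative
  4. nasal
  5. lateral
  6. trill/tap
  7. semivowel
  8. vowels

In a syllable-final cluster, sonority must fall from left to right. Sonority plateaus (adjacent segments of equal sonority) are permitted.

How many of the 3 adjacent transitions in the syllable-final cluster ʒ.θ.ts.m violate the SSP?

/ʒ/ is a fricative (sonority 3).
/θ/ is a fricative (sonority 3).
/ts/ is an affricate (sonority 2).
/m/ is a nasal (sonority 4).
/ʒ/→/θ/: 3→3 (plateau, allowed) — ok.
/θ/→/ts/: 3→2 (falls) — ok.
/ts/→/m/: 2→4 (does not fall) — violation.

1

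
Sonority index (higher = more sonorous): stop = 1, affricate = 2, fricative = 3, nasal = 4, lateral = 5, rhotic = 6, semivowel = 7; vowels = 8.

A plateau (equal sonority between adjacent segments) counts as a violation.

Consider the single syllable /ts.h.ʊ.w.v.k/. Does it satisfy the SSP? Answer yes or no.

yes

Onset: /ts/ is an affricate (sonority 2), /h/ is a fricative (sonority 3); then the nucleus /ʊ/ (sonority 8).
Onset profile 2-3-8 — rises to the nucleus.
Coda: /w/ is a semivowel (sonority 7), /v/ is a fricative (sonority 3), /k/ is a stop (sonority 1).
Coda profile 8-7-3-1 — falls from the nucleus.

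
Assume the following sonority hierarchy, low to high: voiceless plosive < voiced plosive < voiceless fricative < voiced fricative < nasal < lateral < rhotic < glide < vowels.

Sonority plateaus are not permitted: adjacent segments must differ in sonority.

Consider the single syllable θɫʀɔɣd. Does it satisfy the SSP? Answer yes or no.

Onset: /θ/ is a voiceless fricative (sonority 3), /ɫ/ is a lateral (sonority 6), /ʀ/ is a rhotic (sonority 7); then the nucleus /ɔ/ (sonority 9).
Onset profile 3-6-7-9 — rises to the nucleus.
Coda: /ɣ/ is a voiced fricative (sonority 4), /d/ is a voiced plosive (sonority 2).
Coda profile 9-4-2 — falls from the nucleus.

yes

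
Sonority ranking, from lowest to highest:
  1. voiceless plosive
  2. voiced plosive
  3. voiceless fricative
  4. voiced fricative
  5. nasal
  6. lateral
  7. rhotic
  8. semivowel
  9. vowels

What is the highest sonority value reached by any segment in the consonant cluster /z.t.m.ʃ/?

5

/z/ is a voiced fricative (sonority 4).
/t/ is a voiceless plosive (sonority 1).
/m/ is a nasal (sonority 5).
/ʃ/ is a voiceless fricative (sonority 3).
The maximum is 5.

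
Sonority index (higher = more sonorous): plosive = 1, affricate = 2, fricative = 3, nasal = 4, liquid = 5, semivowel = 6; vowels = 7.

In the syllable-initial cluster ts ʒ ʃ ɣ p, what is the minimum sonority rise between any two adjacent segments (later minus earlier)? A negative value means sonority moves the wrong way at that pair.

/ts/: affricate = 2.
/ʒ/: fricative = 3.
/ʃ/: fricative = 3.
/ɣ/: fricative = 3.
/p/: plosive = 1.
/ts/→/ʒ/: change +1.
/ʒ/→/ʃ/: change +0.
/ʃ/→/ɣ/: change +0.
/ɣ/→/p/: change -2.
Minimum = -2.

-2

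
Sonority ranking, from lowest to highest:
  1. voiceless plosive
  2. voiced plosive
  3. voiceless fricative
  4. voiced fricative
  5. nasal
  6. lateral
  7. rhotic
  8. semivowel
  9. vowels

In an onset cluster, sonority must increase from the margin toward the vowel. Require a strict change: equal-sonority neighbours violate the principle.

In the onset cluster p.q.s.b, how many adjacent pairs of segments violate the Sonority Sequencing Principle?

2

/p/: voiceless plosive = 1.
/q/: voiceless plosive = 1.
/s/: voiceless fricative = 3.
/b/: voiced plosive = 2.
/p/→/q/: 1→1 (plateau) — violation.
/q/→/s/: 1→3 (rises) — ok.
/s/→/b/: 3→2 (does not rise) — violation.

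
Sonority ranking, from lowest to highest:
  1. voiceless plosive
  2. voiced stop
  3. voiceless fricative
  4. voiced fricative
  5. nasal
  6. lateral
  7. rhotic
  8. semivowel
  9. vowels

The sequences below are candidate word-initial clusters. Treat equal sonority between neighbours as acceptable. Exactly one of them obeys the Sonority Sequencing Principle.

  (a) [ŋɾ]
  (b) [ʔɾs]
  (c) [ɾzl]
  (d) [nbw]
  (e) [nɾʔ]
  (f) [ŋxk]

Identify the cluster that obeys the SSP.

(a) [ŋɾ]: profile 5-7 — obeys.
(b) [ʔɾs]: profile 1-7-3 — violates.
(c) [ɾzl]: profile 7-4-6 — violates.
(d) [nbw]: profile 5-2-8 — violates.
(e) [nɾʔ]: profile 5-7-1 — violates.
(f) [ŋxk]: profile 5-3-1 — violates.

a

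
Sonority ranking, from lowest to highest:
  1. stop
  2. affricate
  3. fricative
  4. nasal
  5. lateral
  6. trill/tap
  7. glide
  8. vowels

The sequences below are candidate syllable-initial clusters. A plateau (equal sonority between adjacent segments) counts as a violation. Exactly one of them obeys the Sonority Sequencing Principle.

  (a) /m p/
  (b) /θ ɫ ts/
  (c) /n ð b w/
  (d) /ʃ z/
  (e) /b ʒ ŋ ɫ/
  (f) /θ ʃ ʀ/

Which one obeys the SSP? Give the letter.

(a) /m p/: profile 4-1 — violates.
(b) /θ ɫ ts/: profile 3-5-2 — violates.
(c) /n ð b w/: profile 4-3-1-7 — violates.
(d) /ʃ z/: profile 3-3 — violates.
(e) /b ʒ ŋ ɫ/: profile 1-3-4-5 — obeys.
(f) /θ ʃ ʀ/: profile 3-3-6 — violates.

e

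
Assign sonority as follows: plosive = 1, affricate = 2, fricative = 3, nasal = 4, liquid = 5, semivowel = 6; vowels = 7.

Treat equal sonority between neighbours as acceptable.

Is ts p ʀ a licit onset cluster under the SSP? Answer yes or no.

/ts/ — affricate, sonority 2.
/p/ — plosive, sonority 1.
/ʀ/ — liquid, sonority 5.
The profile is 2-1-5. Between /ts/ (2) and /p/ (1) sonority does not rise, so the cluster violates the SSP.

no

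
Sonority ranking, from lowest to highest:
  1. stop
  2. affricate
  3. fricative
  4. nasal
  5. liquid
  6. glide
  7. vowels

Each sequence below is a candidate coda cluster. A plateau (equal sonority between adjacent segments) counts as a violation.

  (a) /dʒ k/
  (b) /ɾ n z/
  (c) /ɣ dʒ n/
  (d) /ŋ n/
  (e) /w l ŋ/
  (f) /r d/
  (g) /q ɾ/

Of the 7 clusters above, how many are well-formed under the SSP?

4

(a) sonority 2-1: well-formed.
(b) sonority 5-4-3: well-formed.
(c) sonority 3-2-4: ill-formed.
(d) sonority 4-4: ill-formed.
(e) sonority 6-5-4: well-formed.
(f) sonority 5-1: well-formed.
(g) sonority 1-5: ill-formed.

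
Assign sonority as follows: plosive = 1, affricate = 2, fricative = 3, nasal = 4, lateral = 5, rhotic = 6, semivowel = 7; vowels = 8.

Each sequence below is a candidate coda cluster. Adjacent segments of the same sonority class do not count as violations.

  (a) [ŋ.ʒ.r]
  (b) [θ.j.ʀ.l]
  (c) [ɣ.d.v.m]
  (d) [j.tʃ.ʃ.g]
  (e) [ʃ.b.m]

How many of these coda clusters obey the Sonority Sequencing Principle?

0

(a) sonority 4-3-6: ill-formed.
(b) sonority 3-7-6-5: ill-formed.
(c) sonority 3-1-3-4: ill-formed.
(d) sonority 7-2-3-1: ill-formed.
(e) sonority 3-1-4: ill-formed.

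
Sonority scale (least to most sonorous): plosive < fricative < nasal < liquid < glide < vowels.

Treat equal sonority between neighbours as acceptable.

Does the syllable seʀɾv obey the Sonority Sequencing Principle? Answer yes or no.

yes

Onset: /s/ is a fricative (sonority 2); then the nucleus /e/ (sonority 6).
Onset profile 2-6 — rises to the nucleus.
Coda: /ʀ/ is a liquid (sonority 4), /ɾ/ is a liquid (sonority 4), /v/ is a fricative (sonority 2).
Coda profile 6-4-4-2 — falls from the nucleus.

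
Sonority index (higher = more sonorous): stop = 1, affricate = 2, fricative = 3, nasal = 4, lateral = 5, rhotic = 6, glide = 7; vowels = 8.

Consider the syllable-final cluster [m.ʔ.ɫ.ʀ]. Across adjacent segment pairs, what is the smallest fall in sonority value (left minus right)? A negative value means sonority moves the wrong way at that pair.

/m/: nasal = 4.
/ʔ/: stop = 1.
/ɫ/: lateral = 5.
/ʀ/: rhotic = 6.
/m/→/ʔ/: change +3.
/ʔ/→/ɫ/: change -4.
/ɫ/→/ʀ/: change -1.
Minimum = -4.

-4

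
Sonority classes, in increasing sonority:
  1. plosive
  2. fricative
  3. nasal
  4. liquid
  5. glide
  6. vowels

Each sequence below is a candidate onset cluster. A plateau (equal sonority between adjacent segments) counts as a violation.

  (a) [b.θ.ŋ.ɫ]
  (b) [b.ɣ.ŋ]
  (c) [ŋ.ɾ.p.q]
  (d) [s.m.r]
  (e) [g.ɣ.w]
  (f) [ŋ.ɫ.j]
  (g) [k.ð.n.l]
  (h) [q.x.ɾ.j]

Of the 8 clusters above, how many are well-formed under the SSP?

7

(a) sonority 1-2-3-4: well-formed.
(b) sonority 1-2-3: well-formed.
(c) sonority 3-4-1-1: ill-formed.
(d) sonority 2-3-4: well-formed.
(e) sonority 1-2-5: well-formed.
(f) sonority 3-4-5: well-formed.
(g) sonority 1-2-3-4: well-formed.
(h) sonority 1-2-4-5: well-formed.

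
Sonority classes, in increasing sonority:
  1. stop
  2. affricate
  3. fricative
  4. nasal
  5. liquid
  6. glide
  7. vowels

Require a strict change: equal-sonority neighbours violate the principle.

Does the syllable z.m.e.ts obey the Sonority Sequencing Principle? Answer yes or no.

yes

Onset: /z/ is a fricative (sonority 3), /m/ is a nasal (sonority 4); then the nucleus /e/ (sonority 7).
Onset profile 3-4-7 — rises to the nucleus.
Coda: /ts/ is an affricate (sonority 2).
Coda profile 7-2 — falls from the nucleus.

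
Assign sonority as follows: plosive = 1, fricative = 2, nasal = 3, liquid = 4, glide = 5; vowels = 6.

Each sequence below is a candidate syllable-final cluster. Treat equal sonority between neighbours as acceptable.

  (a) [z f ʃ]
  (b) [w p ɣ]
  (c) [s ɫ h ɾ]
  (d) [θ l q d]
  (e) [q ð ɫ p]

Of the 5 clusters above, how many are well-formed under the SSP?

1

(a) [z f ʃ]: profile 2-2-2 — obeys.
(b) [w p ɣ]: profile 5-1-2 — violates.
(c) [s ɫ h ɾ]: profile 2-4-2-4 — violates.
(d) [θ l q d]: profile 2-4-1-1 — violates.
(e) [q ð ɫ p]: profile 1-2-4-1 — violates.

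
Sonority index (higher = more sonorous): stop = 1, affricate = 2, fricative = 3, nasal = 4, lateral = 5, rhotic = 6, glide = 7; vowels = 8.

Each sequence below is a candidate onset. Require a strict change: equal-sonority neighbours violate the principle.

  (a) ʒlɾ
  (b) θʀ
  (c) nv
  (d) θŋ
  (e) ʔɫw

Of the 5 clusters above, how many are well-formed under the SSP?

4

(a) ʒlɾ: profile 3-5-6 — obeys.
(b) θʀ: profile 3-6 — obeys.
(c) nv: profile 4-3 — violates.
(d) θŋ: profile 3-4 — obeys.
(e) ʔɫw: profile 1-5-7 — obeys.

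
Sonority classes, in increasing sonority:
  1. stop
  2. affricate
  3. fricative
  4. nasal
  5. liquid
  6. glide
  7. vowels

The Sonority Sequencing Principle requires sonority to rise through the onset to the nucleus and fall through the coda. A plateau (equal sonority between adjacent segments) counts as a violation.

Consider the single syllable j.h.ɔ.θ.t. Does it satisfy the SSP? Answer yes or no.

Onset: /j/ is a glide (sonority 6), /h/ is a fricative (sonority 3); then the nucleus /ɔ/ (sonority 7).
Onset profile 6-3-7 — does not strictly rise throughout.
Coda: /θ/ is a fricative (sonority 3), /t/ is a stop (sonority 1).
Coda profile 7-3-1 — falls from the nucleus.

no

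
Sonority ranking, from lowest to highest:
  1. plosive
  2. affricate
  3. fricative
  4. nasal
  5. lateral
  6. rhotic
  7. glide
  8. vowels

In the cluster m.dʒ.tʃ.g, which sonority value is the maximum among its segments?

/m/ is a nasal (sonority 4).
/dʒ/ is an affricate (sonority 2).
/tʃ/ is an affricate (sonority 2).
/g/ is a plosive (sonority 1).
The maximum is 4.

4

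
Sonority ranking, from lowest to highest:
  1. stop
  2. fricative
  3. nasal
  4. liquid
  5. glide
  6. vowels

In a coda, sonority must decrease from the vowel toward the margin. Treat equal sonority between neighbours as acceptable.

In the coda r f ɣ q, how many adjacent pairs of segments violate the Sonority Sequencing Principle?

/r/: liquid = 4.
/f/: fricative = 2.
/ɣ/: fricative = 2.
/q/: stop = 1.
/r/→/f/: 4→2 (falls) — ok.
/f/→/ɣ/: 2→2 (plateau, allowed) — ok.
/ɣ/→/q/: 2→1 (falls) — ok.

0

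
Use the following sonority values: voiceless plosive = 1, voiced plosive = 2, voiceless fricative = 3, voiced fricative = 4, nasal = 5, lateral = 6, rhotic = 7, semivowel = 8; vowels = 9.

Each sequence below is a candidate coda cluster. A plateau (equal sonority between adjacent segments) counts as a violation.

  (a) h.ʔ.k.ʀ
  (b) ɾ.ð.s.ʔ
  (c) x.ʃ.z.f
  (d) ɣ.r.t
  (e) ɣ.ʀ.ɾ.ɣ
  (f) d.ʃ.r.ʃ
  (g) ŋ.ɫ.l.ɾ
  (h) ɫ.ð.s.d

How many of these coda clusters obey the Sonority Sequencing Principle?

(a) h.ʔ.k.ʀ: profile 3-1-1-7 — violates.
(b) ɾ.ð.s.ʔ: profile 7-4-3-1 — obeys.
(c) x.ʃ.z.f: profile 3-3-4-3 — violates.
(d) ɣ.r.t: profile 4-7-1 — violates.
(e) ɣ.ʀ.ɾ.ɣ: profile 4-7-7-4 — violates.
(f) d.ʃ.r.ʃ: profile 2-3-7-3 — violates.
(g) ŋ.ɫ.l.ɾ: profile 5-6-6-7 — violates.
(h) ɫ.ð.s.d: profile 6-4-3-2 — obeys.

2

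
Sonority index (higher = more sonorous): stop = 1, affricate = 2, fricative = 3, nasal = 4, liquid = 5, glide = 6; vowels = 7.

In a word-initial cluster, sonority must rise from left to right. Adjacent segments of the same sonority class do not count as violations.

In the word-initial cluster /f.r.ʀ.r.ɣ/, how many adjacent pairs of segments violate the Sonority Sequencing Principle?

1

/f/ — fricative, sonority 3.
/r/ — liquid, sonority 5.
/ʀ/ — liquid, sonority 5.
/r/ — liquid, sonority 5.
/ɣ/ — fricative, sonority 3.
/f/→/r/: 3→5 (rises) — ok.
/r/→/ʀ/: 5→5 (plateau, allowed) — ok.
/ʀ/→/r/: 5→5 (plateau, allowed) — ok.
/r/→/ɣ/: 5→3 (does not rise) — violation.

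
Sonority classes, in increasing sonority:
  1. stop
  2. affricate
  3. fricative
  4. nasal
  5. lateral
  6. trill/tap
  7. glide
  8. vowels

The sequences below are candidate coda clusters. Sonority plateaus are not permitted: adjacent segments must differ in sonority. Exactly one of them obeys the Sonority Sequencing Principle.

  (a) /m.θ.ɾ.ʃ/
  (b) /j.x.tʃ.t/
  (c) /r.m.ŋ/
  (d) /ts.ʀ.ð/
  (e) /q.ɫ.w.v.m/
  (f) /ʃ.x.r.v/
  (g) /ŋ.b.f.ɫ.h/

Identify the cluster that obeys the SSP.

b

(a) /m.θ.ɾ.ʃ/: profile 4-3-6-3 — violates.
(b) /j.x.tʃ.t/: profile 7-3-2-1 — obeys.
(c) /r.m.ŋ/: profile 6-4-4 — violates.
(d) /ts.ʀ.ð/: profile 2-6-3 — violates.
(e) /q.ɫ.w.v.m/: profile 1-5-7-3-4 — violates.
(f) /ʃ.x.r.v/: profile 3-3-6-3 — violates.
(g) /ŋ.b.f.ɫ.h/: profile 4-1-3-5-3 — violates.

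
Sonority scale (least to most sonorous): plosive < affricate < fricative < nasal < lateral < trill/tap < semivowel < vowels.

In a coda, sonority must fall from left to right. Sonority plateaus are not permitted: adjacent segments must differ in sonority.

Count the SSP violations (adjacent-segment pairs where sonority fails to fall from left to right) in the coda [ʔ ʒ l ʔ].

2

/ʔ/ — plosive, sonority 1.
/ʒ/ — fricative, sonority 3.
/l/ — lateral, sonority 5.
/ʔ/ — plosive, sonority 1.
/ʔ/→/ʒ/: 1→3 (does not fall) — violation.
/ʒ/→/l/: 3→5 (does not fall) — violation.
/l/→/ʔ/: 5→1 (falls) — ok.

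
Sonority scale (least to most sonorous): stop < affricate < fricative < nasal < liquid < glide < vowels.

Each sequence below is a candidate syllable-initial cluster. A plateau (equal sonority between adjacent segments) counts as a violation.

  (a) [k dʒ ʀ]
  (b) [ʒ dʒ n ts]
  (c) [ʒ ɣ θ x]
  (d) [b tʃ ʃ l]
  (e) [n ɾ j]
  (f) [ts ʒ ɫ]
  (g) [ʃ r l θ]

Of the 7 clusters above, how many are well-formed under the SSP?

(a) 1-2-5 → obeys
(b) 3-2-4-2 → violates
(c) 3-3-3-3 → violates
(d) 1-2-3-5 → obeys
(e) 4-5-6 → obeys
(f) 2-3-5 → obeys
(g) 3-5-5-3 → violates

4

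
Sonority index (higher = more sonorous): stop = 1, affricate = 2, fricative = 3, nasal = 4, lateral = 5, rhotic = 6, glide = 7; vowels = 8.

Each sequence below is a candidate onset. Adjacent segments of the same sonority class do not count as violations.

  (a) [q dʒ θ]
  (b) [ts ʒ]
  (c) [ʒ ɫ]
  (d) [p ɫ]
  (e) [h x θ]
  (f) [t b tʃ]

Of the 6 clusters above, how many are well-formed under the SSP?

6

(a) sonority 1-2-3: well-formed.
(b) sonority 2-3: well-formed.
(c) sonority 3-5: well-formed.
(d) sonority 1-5: well-formed.
(e) sonority 3-3-3: well-formed.
(f) sonority 1-1-2: well-formed.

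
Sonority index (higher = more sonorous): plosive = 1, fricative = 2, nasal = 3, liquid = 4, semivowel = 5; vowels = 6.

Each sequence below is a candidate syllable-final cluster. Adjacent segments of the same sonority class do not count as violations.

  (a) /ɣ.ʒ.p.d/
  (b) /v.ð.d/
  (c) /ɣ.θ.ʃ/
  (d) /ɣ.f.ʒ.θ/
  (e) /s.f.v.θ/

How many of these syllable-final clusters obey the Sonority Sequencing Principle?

(a) 2-2-1-1 → obeys
(b) 2-2-1 → obeys
(c) 2-2-2 → obeys
(d) 2-2-2-2 → obeys
(e) 2-2-2-2 → obeys

5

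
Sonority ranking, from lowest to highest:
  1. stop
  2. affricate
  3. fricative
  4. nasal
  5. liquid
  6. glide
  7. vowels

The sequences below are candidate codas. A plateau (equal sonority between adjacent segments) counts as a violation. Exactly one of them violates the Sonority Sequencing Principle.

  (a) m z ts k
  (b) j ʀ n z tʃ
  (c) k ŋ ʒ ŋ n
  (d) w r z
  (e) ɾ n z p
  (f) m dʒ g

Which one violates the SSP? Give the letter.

c

(a) m z ts k: profile 4-3-2-1 — obeys.
(b) j ʀ n z tʃ: profile 6-5-4-3-2 — obeys.
(c) k ŋ ʒ ŋ n: profile 1-4-3-4-4 — violates.
(d) w r z: profile 6-5-3 — obeys.
(e) ɾ n z p: profile 5-4-3-1 — obeys.
(f) m dʒ g: profile 4-2-1 — obeys.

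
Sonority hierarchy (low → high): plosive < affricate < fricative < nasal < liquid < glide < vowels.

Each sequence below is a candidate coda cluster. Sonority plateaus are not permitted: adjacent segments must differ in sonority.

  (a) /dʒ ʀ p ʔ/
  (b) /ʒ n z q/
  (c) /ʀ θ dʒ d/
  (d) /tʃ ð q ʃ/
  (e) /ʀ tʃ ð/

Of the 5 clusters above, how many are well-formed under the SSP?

1

(a) /dʒ ʀ p ʔ/: profile 2-5-1-1 — violates.
(b) /ʒ n z q/: profile 3-4-3-1 — violates.
(c) /ʀ θ dʒ d/: profile 5-3-2-1 — obeys.
(d) /tʃ ð q ʃ/: profile 2-3-1-3 — violates.
(e) /ʀ tʃ ð/: profile 5-2-3 — violates.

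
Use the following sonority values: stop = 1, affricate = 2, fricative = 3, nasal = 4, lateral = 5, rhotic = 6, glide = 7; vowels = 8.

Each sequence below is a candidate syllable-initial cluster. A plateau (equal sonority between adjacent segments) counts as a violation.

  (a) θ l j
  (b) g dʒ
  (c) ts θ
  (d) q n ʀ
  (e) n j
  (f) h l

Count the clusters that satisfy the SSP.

(a) θ l j: profile 3-5-7 — obeys.
(b) g dʒ: profile 1-2 — obeys.
(c) ts θ: profile 2-3 — obeys.
(d) q n ʀ: profile 1-4-6 — obeys.
(e) n j: profile 4-7 — obeys.
(f) h l: profile 3-5 — obeys.

6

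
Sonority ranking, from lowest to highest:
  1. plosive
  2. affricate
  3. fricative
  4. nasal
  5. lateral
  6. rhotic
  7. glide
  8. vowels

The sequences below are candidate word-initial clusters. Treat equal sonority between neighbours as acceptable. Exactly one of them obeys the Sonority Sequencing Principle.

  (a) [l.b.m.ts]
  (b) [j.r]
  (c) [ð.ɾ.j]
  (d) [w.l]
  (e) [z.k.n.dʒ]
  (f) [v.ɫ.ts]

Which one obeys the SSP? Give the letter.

c

(a) 5-1-4-2 → violates
(b) 7-6 → violates
(c) 3-6-7 → obeys
(d) 7-5 → violates
(e) 3-1-4-2 → violates
(f) 3-5-2 → violates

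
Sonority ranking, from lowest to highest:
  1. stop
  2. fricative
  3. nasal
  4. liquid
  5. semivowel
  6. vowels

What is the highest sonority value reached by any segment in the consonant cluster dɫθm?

/d/: stop = 1.
/ɫ/: liquid = 4.
/θ/: fricative = 2.
/m/: nasal = 3.
The maximum is 4.

4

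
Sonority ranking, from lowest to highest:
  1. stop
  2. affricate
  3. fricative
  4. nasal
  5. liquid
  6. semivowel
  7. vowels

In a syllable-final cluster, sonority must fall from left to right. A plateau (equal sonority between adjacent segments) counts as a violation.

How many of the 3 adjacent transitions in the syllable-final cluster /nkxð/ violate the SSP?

2

/n/: nasal = 4.
/k/: stop = 1.
/x/: fricative = 3.
/ð/: fricative = 3.
/n/→/k/: 4→1 (falls) — ok.
/k/→/x/: 1→3 (does not fall) — violation.
/x/→/ð/: 3→3 (plateau) — violation.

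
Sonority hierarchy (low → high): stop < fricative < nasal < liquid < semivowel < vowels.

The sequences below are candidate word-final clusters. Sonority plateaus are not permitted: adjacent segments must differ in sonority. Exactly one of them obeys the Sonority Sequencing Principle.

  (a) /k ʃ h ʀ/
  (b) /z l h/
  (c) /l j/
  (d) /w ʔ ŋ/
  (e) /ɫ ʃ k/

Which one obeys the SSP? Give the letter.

(a) 1-2-2-4 → violates
(b) 2-4-2 → violates
(c) 4-5 → violates
(d) 5-1-3 → violates
(e) 4-2-1 → obeys

e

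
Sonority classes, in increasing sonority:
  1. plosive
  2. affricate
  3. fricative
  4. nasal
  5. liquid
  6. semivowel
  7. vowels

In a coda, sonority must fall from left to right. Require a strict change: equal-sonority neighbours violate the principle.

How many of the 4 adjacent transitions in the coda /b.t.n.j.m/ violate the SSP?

3

/b/ — plosive, sonority 1.
/t/ — plosive, sonority 1.
/n/ — nasal, sonority 4.
/j/ — semivowel, sonority 6.
/m/ — nasal, sonority 4.
/b/→/t/: 1→1 (plateau) — violation.
/t/→/n/: 1→4 (does not fall) — violation.
/n/→/j/: 4→6 (does not fall) — violation.
/j/→/m/: 6→4 (falls) — ok.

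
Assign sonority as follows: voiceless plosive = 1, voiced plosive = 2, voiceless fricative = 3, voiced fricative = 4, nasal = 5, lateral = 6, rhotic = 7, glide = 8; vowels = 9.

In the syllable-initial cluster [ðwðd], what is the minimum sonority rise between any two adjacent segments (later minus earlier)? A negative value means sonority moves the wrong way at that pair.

-4

/ð/: voiced fricative = 4.
/w/: glide = 8.
/ð/: voiced fricative = 4.
/d/: voiced plosive = 2.
/ð/→/w/: change +4.
/w/→/ð/: change -4.
/ð/→/d/: change -2.
Minimum = -4.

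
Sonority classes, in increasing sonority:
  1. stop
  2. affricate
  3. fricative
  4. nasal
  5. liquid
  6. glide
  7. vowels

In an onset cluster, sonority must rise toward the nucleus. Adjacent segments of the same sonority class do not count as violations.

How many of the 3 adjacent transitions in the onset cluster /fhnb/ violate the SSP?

/f/ — fricative, sonority 3.
/h/ — fricative, sonority 3.
/n/ — nasal, sonority 4.
/b/ — stop, sonority 1.
/f/→/h/: 3→3 (plateau, allowed) — ok.
/h/→/n/: 3→4 (rises) — ok.
/n/→/b/: 4→1 (does not rise) — violation.

1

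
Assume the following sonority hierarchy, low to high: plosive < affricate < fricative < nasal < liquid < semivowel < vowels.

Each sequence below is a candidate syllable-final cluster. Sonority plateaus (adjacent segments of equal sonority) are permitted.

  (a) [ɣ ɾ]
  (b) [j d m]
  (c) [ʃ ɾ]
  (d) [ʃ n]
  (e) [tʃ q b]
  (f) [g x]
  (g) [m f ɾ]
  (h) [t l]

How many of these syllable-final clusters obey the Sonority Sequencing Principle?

1

(a) [ɣ ɾ]: profile 3-5 — violates.
(b) [j d m]: profile 6-1-4 — violates.
(c) [ʃ ɾ]: profile 3-5 — violates.
(d) [ʃ n]: profile 3-4 — violates.
(e) [tʃ q b]: profile 2-1-1 — obeys.
(f) [g x]: profile 1-3 — violates.
(g) [m f ɾ]: profile 4-3-5 — violates.
(h) [t l]: profile 1-5 — violates.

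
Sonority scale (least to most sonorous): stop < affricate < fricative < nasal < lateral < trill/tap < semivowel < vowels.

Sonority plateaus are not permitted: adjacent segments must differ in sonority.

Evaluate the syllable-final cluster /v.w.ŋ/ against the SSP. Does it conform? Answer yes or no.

no

/v/ — fricative, sonority 3.
/w/ — semivowel, sonority 7.
/ŋ/ — nasal, sonority 4.
The profile is 3-7-4. Between /v/ (3) and /w/ (7) sonority does not fall, so the cluster violates the SSP.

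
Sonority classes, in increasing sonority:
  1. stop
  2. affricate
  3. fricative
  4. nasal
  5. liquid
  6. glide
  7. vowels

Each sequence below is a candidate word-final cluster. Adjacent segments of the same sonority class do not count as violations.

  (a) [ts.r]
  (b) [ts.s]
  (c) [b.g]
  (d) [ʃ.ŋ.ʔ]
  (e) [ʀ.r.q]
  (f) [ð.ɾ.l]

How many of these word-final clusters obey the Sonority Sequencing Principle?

(a) sonority 2-5: ill-formed.
(b) sonority 2-3: ill-formed.
(c) sonority 1-1: well-formed.
(d) sonority 3-4-1: ill-formed.
(e) sonority 5-5-1: well-formed.
(f) sonority 3-5-5: ill-formed.

2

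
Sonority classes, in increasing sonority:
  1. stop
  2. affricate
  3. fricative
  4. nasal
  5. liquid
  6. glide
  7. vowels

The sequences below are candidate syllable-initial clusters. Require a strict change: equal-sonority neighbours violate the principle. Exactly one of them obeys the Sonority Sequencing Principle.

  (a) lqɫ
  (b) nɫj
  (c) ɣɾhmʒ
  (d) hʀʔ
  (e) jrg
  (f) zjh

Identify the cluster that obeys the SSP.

(a) 5-1-5 → violates
(b) 4-5-6 → obeys
(c) 3-5-3-4-3 → violates
(d) 3-5-1 → violates
(e) 6-5-1 → violates
(f) 3-6-3 → violates

b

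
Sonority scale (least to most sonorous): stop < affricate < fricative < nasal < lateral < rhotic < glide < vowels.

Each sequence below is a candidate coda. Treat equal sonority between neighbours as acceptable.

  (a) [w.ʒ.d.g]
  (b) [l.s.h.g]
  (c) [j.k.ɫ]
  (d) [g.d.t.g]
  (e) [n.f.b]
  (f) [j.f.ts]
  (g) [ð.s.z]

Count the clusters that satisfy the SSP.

(a) [w.ʒ.d.g]: profile 7-3-1-1 — obeys.
(b) [l.s.h.g]: profile 5-3-3-1 — obeys.
(c) [j.k.ɫ]: profile 7-1-5 — violates.
(d) [g.d.t.g]: profile 1-1-1-1 — obeys.
(e) [n.f.b]: profile 4-3-1 — obeys.
(f) [j.f.ts]: profile 7-3-2 — obeys.
(g) [ð.s.z]: profile 3-3-3 — obeys.

6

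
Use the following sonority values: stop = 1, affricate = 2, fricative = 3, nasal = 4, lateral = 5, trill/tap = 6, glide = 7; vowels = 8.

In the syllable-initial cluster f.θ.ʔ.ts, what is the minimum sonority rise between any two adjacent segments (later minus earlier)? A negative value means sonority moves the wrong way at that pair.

/f/ — fricative, sonority 3.
/θ/ — fricative, sonority 3.
/ʔ/ — stop, sonority 1.
/ts/ — affricate, sonority 2.
/f/→/θ/: change +0.
/θ/→/ʔ/: change -2.
/ʔ/→/ts/: change +1.
Minimum = -2.

-2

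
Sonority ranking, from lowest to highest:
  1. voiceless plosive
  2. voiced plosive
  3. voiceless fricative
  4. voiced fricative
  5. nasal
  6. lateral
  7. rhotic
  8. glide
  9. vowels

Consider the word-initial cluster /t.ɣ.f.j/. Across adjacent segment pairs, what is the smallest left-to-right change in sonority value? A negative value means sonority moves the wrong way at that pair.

-1

/t/: voiceless plosive = 1.
/ɣ/: voiced fricative = 4.
/f/: voiceless fricative = 3.
/j/: glide = 8.
/t/→/ɣ/: change +3.
/ɣ/→/f/: change -1.
/f/→/j/: change +5.
Minimum = -1.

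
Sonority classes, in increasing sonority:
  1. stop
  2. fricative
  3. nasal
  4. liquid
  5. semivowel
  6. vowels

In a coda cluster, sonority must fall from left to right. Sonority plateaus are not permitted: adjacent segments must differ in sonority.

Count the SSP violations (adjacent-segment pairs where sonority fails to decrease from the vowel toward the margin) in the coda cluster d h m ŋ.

3

/d/ — stop, sonority 1.
/h/ — fricative, sonority 2.
/m/ — nasal, sonority 3.
/ŋ/ — nasal, sonority 3.
/d/→/h/: 1→2 (does not fall) — violation.
/h/→/m/: 2→3 (does not fall) — violation.
/m/→/ŋ/: 3→3 (plateau) — violation.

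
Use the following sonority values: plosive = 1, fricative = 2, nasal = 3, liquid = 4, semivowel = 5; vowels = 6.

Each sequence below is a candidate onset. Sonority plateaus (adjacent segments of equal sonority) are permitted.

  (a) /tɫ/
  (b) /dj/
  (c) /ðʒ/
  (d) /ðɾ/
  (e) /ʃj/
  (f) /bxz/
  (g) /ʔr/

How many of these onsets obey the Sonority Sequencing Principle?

(a) sonority 1-4: well-formed.
(b) sonority 1-5: well-formed.
(c) sonority 2-2: well-formed.
(d) sonority 2-4: well-formed.
(e) sonority 2-5: well-formed.
(f) sonority 1-2-2: well-formed.
(g) sonority 1-4: well-formed.

7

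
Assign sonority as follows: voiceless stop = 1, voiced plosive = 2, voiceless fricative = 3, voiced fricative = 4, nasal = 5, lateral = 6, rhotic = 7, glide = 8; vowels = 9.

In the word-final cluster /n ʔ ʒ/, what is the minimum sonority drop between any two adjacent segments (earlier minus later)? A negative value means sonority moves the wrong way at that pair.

/n/ is a nasal (sonority 5).
/ʔ/ is a voiceless stop (sonority 1).
/ʒ/ is a voiced fricative (sonority 4).
/n/→/ʔ/: change +4.
/ʔ/→/ʒ/: change -3.
Minimum = -3.

-3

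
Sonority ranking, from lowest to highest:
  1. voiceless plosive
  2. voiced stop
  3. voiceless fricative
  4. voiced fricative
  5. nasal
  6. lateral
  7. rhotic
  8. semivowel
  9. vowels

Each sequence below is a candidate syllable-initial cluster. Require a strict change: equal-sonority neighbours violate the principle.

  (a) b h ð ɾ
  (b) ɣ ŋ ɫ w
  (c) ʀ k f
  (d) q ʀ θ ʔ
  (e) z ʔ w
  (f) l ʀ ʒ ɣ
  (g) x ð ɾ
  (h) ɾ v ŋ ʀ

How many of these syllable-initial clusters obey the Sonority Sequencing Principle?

3

(a) b h ð ɾ: profile 2-3-4-7 — obeys.
(b) ɣ ŋ ɫ w: profile 4-5-6-8 — obeys.
(c) ʀ k f: profile 7-1-3 — violates.
(d) q ʀ θ ʔ: profile 1-7-3-1 — violates.
(e) z ʔ w: profile 4-1-8 — violates.
(f) l ʀ ʒ ɣ: profile 6-7-4-4 — violates.
(g) x ð ɾ: profile 3-4-7 — obeys.
(h) ɾ v ŋ ʀ: profile 7-4-5-7 — violates.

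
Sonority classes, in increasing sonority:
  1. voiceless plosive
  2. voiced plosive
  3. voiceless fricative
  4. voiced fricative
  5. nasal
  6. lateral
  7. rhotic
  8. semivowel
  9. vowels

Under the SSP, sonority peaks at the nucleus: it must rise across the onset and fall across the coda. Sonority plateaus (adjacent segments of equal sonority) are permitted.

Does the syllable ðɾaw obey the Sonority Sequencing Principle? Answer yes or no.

Onset: /ð/ is a voiced fricative (sonority 4), /ɾ/ is a rhotic (sonority 7); then the nucleus /a/ (sonority 9).
Onset profile 4-7-9 — rises to the nucleus.
Coda: /w/ is a semivowel (sonority 8).
Coda profile 9-8 — falls from the nucleus.

yes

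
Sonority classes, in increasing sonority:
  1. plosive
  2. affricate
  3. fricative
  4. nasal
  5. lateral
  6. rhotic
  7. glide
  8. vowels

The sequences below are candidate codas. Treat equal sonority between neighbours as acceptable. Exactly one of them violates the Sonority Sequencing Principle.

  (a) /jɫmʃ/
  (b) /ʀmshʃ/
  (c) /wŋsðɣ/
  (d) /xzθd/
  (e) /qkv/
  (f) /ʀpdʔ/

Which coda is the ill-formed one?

(a) 7-5-4-3 → obeys
(b) 6-4-3-3-3 → obeys
(c) 7-4-3-3-3 → obeys
(d) 3-3-3-1 → obeys
(e) 1-1-3 → violates
(f) 6-1-1-1 → obeys

e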